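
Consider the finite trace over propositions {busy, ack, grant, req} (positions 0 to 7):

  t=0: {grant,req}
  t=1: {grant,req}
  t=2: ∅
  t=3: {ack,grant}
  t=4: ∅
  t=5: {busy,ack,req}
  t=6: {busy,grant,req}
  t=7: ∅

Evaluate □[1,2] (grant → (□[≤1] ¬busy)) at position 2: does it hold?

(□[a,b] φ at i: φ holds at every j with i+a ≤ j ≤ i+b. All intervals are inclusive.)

Check (grant → (□[≤1] ¬busy)) at every j in [3,4]:
  j=3: antecedent true; consequent holds on [3,4] → ✓
  j=4: antecedent false → ✓
All positions satisfy it → formula holds.

Holds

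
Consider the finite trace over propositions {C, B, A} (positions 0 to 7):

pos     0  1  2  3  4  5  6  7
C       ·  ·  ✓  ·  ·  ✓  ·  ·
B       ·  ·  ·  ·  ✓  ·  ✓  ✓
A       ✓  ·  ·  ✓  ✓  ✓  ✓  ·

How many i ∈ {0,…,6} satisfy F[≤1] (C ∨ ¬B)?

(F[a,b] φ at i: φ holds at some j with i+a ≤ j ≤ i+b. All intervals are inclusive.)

Evaluate at each i in [0,6]:
  i=0: ✓ (witness j=0)
  i=1: ✓ (witness j=1)
  i=2: ✓ (witness j=2)
  i=3: ✓ (witness j=3)
  i=4: ✓ (witness j=5)
  i=5: ✓ (witness j=5)
  i=6: ✗ (none in [6,7])
Positions where it holds: {0, 1, 2, 3, 4, 5} → 6.

6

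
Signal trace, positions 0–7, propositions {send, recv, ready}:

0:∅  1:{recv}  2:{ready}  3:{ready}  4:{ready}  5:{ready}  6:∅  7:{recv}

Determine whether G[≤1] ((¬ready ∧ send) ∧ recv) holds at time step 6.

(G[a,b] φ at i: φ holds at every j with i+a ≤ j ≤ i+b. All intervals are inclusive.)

Does not hold

Check ((¬ready ∧ send) ∧ recv) at every j in [6,7]:
  j=6: false
  j=7: false
Fails at j=6 → formula fails.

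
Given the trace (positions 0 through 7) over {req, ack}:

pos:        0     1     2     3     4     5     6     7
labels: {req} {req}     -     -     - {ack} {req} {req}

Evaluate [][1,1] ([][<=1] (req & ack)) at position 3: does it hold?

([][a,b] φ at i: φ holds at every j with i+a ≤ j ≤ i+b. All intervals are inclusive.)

Check [][<=1] (req & ack) at every j in [4,4]:
  j=4: fails at 4
Fails at j=4 → formula fails.

False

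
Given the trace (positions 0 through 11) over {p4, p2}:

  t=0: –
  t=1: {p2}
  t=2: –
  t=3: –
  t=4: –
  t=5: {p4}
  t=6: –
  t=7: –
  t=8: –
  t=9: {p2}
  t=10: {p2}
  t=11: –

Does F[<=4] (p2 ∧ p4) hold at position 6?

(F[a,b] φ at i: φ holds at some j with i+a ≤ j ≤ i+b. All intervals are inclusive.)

Check (p2 ∧ p4) at each j in [6,10]:
  j=6: false
  j=7: false
  j=8: false
  j=9: false
  j=10: false
No position in the window satisfies it → formula fails.

No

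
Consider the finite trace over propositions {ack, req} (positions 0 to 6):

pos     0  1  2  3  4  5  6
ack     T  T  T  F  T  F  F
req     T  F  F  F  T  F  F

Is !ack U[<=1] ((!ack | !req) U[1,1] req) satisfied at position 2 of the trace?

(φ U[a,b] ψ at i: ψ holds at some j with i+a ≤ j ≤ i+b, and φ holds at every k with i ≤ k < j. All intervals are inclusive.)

Need some j in [2,3] with ((!ack | !req) U[1,1] req), and !ack at every k in [2,j-1].
  j=2: ((!ack | !req) U[1,1] req) — fails.
  j=3: ((!ack | !req) U[1,1] req) holds, but !ack fails at k=2 → not this j.
No j in the window works → until fails.

No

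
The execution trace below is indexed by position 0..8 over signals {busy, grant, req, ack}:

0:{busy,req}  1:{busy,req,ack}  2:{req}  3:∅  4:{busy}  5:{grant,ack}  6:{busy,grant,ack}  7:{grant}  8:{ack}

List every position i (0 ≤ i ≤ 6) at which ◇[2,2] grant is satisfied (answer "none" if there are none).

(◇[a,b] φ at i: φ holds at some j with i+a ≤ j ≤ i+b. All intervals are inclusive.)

Evaluate at each i in [0,6]:
  i=0: ✗ (none in [2,2])
  i=1: ✗ (none in [3,3])
  i=2: ✗ (none in [4,4])
  i=3: ✓ (witness j=5)
  i=4: ✓ (witness j=6)
  i=5: ✓ (witness j=7)
  i=6: ✗ (none in [8,8])

3, 4, 5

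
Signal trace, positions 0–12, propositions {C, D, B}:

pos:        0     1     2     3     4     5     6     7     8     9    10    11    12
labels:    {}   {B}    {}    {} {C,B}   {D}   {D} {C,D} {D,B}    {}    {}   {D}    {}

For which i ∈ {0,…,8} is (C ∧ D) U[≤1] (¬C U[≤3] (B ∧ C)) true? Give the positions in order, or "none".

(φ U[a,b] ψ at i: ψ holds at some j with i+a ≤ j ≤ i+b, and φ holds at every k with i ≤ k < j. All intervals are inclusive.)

1, 2, 3, 4

Evaluate at each i in [0,8]:
  i=0: ✗ (lhs fails at k=0 before rhs at j=1)
  i=1: ✓ (rhs at j=1)
  i=2: ✓ (rhs at j=2)
  i=3: ✓ (rhs at j=3)
  i=4: ✓ (rhs at j=4)
  i=5: ✗ (no rhs in [5,6])
  i=6: ✗ (no rhs in [6,7])
  i=7: ✗ (no rhs in [7,8])
  i=8: ✗ (no rhs in [8,9])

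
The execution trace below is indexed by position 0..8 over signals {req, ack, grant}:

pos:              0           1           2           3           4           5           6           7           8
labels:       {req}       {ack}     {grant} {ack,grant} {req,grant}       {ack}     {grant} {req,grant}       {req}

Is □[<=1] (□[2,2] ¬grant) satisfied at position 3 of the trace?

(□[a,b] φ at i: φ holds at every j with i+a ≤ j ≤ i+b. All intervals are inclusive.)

Check □[2,2] ¬grant at every j in [3,4]:
  j=3: holds on [5,5]
  j=4: fails at 6
Fails at j=4 → formula fails.

Does not hold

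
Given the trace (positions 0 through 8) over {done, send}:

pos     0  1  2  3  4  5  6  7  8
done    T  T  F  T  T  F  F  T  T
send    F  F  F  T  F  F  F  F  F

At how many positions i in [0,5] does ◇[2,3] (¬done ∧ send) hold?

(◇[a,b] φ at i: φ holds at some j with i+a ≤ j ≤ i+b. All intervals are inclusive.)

0

Evaluate at each i in [0,5]:
  i=0: ✗ (none in [2,3])
  i=1: ✗ (none in [3,4])
  i=2: ✗ (none in [4,5])
  i=3: ✗ (none in [5,6])
  i=4: ✗ (none in [6,7])
  i=5: ✗ (none in [7,8])
Positions where it holds: {} → 0.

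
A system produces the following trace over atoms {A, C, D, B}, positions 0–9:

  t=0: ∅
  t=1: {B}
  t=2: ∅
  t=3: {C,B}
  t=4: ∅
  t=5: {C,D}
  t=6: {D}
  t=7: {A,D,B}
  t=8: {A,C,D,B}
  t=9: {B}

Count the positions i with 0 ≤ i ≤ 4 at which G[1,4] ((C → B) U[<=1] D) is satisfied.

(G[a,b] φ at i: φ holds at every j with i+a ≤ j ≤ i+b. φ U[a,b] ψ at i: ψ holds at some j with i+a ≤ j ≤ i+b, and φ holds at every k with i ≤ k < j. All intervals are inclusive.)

2

Evaluate at each i in [0,4]:
  i=0: ✗ (fails at j=1)
  i=1: ✗ (fails at j=2)
  i=2: ✗ (fails at j=3)
  i=3: ✓ (all of [4,7])
  i=4: ✓ (all of [5,8])
Positions where it holds: {3, 4} → 2.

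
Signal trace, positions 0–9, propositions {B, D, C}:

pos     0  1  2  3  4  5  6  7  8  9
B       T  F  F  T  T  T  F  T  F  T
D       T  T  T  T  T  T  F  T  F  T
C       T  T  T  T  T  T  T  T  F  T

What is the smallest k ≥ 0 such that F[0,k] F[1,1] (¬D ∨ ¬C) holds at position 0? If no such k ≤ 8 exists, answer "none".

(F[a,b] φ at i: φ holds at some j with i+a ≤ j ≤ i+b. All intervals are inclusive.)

5

Scan j = 0,1,… for F[1,1] (¬D ∨ ¬C):
  j=0: fails
  j=1: fails
  j=2: fails
  j=3: fails
  j=4: fails
  j=5: holds
First hit at j=5, so smallest k = 5-0 = 5.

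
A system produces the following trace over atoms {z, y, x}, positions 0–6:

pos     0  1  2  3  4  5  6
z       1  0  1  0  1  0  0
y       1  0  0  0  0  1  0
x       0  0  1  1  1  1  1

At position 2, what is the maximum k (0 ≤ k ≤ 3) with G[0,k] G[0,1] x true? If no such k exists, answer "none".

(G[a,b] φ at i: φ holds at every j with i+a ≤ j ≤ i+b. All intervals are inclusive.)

G[0,1] x must hold from j=2 onward; find where it first fails.
  j=2: holds
  j=3: holds
  j=4: holds
  j=5: holds
Holds through j=5; largest k = 3.

3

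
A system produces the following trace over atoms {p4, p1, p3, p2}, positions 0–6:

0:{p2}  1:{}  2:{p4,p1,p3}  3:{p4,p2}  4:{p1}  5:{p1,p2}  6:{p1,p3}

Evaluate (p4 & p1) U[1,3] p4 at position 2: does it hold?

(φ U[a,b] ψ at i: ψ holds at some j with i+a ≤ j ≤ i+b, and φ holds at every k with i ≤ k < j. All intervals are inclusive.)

Need some j in [3,5] with p4, and (p4 & p1) at every k in [2,j-1].
  j=3: p4 holds; (p4 & p1) holds at every k in [2,2] → satisfied.

Holds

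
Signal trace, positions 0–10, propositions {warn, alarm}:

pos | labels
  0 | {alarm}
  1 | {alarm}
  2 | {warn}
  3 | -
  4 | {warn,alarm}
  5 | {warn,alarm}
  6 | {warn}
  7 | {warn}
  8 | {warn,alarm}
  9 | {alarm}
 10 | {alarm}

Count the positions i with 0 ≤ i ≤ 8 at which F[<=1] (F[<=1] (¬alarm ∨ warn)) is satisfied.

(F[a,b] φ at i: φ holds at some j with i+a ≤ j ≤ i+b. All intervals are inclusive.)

Evaluate at each i in [0,8]:
  i=0: ✓ (witness j=1)
  i=1: ✓ (witness j=1)
  i=2: ✓ (witness j=2)
  i=3: ✓ (witness j=3)
  i=4: ✓ (witness j=4)
  i=5: ✓ (witness j=5)
  i=6: ✓ (witness j=6)
  i=7: ✓ (witness j=7)
  i=8: ✓ (witness j=8)
Positions where it holds: {0, 1, 2, 3, 4, 5, 6, 7, 8} → 9.

9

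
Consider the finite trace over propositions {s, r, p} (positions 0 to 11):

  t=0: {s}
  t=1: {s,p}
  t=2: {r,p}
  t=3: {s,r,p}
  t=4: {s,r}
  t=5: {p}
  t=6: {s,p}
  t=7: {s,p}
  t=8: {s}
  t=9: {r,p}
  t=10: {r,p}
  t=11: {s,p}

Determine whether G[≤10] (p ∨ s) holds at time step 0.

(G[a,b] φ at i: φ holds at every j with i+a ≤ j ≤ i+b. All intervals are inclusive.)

Check (p ∨ s) at every j in [0,10]:
  j=0: true
  j=1: true
  j=2: true
  j=3: true
  j=4: true
  j=5: true
  j=6: true
  j=7: true
  j=8: true
  j=9: true
  j=10: true
All positions satisfy it → formula holds.

Holds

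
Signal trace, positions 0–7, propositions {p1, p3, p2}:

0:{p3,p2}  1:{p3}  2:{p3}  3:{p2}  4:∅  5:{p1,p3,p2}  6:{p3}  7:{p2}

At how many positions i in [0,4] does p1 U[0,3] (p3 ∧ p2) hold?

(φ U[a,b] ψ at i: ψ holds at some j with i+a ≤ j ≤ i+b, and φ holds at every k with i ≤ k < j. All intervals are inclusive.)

1

Evaluate at each i in [0,4]:
  i=0: ✓ (rhs at j=0)
  i=1: ✗ (no rhs in [1,4])
  i=2: ✗ (lhs fails at k=2 before rhs at j=5)
  i=3: ✗ (lhs fails at k=3 before rhs at j=5)
  i=4: ✗ (lhs fails at k=4 before rhs at j=5)
Positions where it holds: {0} → 1.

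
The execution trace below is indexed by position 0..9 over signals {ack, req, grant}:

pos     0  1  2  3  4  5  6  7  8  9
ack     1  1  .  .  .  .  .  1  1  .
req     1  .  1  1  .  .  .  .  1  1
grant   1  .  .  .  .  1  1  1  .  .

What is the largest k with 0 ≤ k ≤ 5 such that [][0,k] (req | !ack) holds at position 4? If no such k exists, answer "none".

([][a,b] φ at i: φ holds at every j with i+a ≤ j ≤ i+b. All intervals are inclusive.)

2

(req | !ack) must hold from j=4 onward; find where it first fails.
  j=4: holds
  j=5: holds
  j=6: holds
  j=7: fails
Holds on [4,6], so largest k = 2.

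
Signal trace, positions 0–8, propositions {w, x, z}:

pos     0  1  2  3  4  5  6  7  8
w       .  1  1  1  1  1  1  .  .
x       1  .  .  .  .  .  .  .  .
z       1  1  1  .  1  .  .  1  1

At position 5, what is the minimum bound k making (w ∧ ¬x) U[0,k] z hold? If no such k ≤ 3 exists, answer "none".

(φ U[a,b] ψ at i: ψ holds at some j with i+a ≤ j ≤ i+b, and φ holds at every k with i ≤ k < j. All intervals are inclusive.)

2

Need earliest j ≥ 5 with z, and (w ∧ ¬x) at every k in [5,j-1].
  j=5: rhs fails.
  j=6: rhs fails.
  j=7: rhs holds; lhs holds on [5,6]. k = 2.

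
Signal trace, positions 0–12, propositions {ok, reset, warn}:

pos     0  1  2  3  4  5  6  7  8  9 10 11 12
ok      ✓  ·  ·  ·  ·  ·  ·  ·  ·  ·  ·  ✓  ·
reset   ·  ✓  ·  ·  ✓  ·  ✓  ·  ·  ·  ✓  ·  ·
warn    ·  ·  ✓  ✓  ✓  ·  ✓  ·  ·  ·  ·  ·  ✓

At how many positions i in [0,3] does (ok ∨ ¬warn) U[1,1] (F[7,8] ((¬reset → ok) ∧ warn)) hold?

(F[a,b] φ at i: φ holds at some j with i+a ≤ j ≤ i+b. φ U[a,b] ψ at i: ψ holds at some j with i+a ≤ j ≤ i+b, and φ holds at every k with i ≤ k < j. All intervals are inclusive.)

0

Evaluate at each i in [0,3]:
  i=0: ✗ (no rhs in [1,1])
  i=1: ✗ (no rhs in [2,2])
  i=2: ✗ (no rhs in [3,3])
  i=3: ✗ (no rhs in [4,4])
Positions where it holds: {} → 0.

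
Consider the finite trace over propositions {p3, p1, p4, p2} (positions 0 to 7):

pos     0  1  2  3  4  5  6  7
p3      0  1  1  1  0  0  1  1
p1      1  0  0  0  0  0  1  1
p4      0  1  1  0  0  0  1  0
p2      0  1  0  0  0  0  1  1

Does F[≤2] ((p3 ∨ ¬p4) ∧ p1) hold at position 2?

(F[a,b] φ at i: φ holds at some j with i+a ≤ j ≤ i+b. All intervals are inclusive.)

Check ((p3 ∨ ¬p4) ∧ p1) at each j in [2,4]:
  j=2: false
  j=3: false
  j=4: false
No position in the window satisfies it → formula fails.

No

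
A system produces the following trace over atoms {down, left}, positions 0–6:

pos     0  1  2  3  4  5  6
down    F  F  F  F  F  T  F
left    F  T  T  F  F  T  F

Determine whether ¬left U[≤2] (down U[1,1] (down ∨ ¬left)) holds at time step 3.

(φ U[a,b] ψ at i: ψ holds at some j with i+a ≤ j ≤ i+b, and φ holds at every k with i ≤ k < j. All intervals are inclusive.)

Holds

Need some j in [3,5] with (down U[1,1] (down ∨ ¬left)), and ¬left at every k in [3,j-1].
  j=3: (down U[1,1] (down ∨ ¬left)) — fails.
  j=4: (down U[1,1] (down ∨ ¬left)) — fails.
  j=5: (down U[1,1] (down ∨ ¬left)) holds; ¬left holds at every k in [3,4] → satisfied.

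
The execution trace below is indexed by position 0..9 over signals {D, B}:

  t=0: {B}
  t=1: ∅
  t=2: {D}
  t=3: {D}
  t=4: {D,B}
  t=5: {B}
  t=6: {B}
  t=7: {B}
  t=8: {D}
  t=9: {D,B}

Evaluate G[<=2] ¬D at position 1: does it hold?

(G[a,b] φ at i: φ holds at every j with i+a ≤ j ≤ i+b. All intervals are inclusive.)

False

Check ¬D at every j in [1,3]:
  j=1: true
  j=2: false
  j=3: false
Fails at j=2 → formula fails.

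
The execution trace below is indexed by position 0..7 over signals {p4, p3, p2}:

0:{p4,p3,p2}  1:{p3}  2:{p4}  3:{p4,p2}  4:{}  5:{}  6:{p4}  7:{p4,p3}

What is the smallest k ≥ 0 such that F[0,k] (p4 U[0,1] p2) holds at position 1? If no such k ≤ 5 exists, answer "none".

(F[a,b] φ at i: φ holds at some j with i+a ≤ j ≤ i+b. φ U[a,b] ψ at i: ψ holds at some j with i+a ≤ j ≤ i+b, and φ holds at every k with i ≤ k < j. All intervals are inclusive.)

Scan j = 1,2,… for (p4 U[0,1] p2):
  j=1: fails
  j=2: holds
First hit at j=2, so smallest k = 2-1 = 1.

1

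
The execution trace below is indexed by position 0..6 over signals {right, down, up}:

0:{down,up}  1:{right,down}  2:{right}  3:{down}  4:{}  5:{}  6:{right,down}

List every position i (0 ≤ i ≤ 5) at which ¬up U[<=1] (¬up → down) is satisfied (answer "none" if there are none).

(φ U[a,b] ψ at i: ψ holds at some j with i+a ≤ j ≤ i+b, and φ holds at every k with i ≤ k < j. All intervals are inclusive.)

Evaluate at each i in [0,5]:
  i=0: ✓ (rhs at j=0)
  i=1: ✓ (rhs at j=1)
  i=2: ✓ (rhs at j=3; lhs holds on [2,2])
  i=3: ✓ (rhs at j=3)
  i=4: ✗ (no rhs in [4,5])
  i=5: ✓ (rhs at j=6; lhs holds on [5,5])

0, 1, 2, 3, 5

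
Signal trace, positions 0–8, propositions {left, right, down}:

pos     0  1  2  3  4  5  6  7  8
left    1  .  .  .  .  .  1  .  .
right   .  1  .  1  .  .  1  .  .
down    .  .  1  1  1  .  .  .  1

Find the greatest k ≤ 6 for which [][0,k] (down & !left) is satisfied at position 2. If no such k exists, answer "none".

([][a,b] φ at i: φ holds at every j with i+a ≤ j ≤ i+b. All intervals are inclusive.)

(down & !left) must hold from j=2 onward; find where it first fails.
  j=2: holds
  j=3: holds
  j=4: holds
  j=5: fails
Holds on [2,4], so largest k = 2.

2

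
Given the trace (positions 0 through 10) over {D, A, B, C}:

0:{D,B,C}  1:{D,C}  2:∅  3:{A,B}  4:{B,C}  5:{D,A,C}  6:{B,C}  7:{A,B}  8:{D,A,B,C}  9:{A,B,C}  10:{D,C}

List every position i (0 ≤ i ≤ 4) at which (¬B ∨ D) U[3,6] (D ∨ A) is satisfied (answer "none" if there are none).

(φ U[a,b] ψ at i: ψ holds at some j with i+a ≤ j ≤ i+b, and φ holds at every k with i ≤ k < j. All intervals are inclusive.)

Evaluate at each i in [0,4]:
  i=0: ✓ (rhs at j=3; lhs holds on [0,2])
  i=1: ✗ (lhs fails at k=3 before rhs at j=5)
  i=2: ✗ (lhs fails at k=3 before rhs at j=5)
  i=3: ✗ (lhs fails at k=3 before rhs at j=7)
  i=4: ✗ (lhs fails at k=4 before rhs at j=7)

0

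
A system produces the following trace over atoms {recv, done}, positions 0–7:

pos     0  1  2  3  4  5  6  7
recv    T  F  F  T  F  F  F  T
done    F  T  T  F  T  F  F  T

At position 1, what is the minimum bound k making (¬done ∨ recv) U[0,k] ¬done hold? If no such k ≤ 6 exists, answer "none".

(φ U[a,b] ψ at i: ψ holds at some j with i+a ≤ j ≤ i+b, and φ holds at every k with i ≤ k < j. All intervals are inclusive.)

Need earliest j ≥ 1 with ¬done, and (¬done ∨ recv) at every k in [1,j-1].
  j=1: rhs fails.
  j=2: rhs fails.
  j=3: rhs holds but lhs fails at k=1.
  j=4: rhs fails.
  j=5: rhs holds but lhs fails at k=1.
  j=6: rhs holds but lhs fails at k=1.
  j=7: rhs fails.
No witness within the range → none.

none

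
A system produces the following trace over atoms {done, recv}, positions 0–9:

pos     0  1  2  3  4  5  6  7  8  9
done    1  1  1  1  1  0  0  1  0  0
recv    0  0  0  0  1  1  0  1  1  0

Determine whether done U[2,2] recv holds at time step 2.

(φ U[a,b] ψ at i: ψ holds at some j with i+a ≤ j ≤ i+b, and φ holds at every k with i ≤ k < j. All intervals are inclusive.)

True

Need some j in [4,4] with recv, and done at every k in [2,j-1].
  j=4: recv holds; done holds at every k in [2,3] → satisfied.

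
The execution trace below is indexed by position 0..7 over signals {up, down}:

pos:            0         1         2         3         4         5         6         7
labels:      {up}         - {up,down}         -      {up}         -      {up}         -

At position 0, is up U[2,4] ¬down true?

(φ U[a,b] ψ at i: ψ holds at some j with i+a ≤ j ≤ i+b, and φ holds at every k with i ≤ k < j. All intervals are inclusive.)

False

Need some j in [2,4] with ¬down, and up at every k in [0,j-1].
  j=2: ¬down false.
  j=3: ¬down holds, but up fails at k=1 → not this j.
  j=4: ¬down holds, but up fails at k=1 → not this j.
No j in the window works → until fails.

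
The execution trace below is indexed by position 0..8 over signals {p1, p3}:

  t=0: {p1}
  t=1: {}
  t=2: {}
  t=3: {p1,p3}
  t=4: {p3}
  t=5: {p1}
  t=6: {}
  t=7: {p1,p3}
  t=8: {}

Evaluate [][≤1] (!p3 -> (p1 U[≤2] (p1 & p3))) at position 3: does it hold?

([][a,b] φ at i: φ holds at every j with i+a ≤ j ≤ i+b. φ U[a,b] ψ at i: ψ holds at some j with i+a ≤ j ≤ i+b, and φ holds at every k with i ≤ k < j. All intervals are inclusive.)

Check (!p3 -> (p1 U[≤2] (p1 & p3))) at every j in [3,4]:
  j=3: antecedent false → ✓
  j=4: antecedent false → ✓
All positions satisfy it → formula holds.

Holds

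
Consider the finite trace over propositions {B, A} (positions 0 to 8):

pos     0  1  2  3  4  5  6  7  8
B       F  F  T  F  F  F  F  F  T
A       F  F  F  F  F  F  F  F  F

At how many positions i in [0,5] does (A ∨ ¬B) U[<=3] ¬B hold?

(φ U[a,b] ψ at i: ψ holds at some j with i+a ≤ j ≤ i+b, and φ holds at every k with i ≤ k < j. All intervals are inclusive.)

5

Evaluate at each i in [0,5]:
  i=0: ✓ (rhs at j=0)
  i=1: ✓ (rhs at j=1)
  i=2: ✗ (lhs fails at k=2 before rhs at j=3)
  i=3: ✓ (rhs at j=3)
  i=4: ✓ (rhs at j=4)
  i=5: ✓ (rhs at j=5)
Positions where it holds: {0, 1, 3, 4, 5} → 5.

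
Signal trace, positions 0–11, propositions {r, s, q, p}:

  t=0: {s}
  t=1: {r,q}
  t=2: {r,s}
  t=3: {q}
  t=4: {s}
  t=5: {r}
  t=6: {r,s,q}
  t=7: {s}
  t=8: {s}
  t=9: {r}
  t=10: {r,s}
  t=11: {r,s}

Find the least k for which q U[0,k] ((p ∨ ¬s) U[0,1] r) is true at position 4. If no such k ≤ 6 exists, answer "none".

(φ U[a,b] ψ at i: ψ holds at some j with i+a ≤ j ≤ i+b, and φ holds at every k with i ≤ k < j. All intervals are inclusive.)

none

Need earliest j ≥ 4 with ((p ∨ ¬s) U[0,1] r), and q at every k in [4,j-1].
  j=4: rhs fails.
  j=5: rhs holds but lhs fails at k=4.
  j=6: rhs holds but lhs fails at k=4.
  j=7: rhs fails.
  j=8: rhs fails.
  j=9: rhs holds but lhs fails at k=4.
  j=10: rhs holds but lhs fails at k=4.
No witness within the range → none.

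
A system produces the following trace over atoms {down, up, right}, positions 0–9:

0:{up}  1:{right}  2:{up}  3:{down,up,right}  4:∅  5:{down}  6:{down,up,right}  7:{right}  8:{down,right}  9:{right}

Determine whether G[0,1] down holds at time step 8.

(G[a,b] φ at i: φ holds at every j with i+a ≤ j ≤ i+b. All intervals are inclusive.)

No

Check down at every j in [8,9]:
  j=8: true
  j=9: false
Fails at j=9 → formula fails.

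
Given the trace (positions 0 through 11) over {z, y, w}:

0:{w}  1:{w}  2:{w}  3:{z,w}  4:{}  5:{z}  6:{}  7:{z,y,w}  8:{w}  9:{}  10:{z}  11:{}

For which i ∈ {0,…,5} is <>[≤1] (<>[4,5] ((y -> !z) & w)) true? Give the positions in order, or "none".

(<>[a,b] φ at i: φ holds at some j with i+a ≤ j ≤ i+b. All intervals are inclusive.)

Evaluate at each i in [0,5]:
  i=0: ✗ (none in [0,1])
  i=1: ✗ (none in [1,2])
  i=2: ✓ (witness j=3)
  i=3: ✓ (witness j=3)
  i=4: ✓ (witness j=4)
  i=5: ✗ (none in [5,6])

2, 3, 4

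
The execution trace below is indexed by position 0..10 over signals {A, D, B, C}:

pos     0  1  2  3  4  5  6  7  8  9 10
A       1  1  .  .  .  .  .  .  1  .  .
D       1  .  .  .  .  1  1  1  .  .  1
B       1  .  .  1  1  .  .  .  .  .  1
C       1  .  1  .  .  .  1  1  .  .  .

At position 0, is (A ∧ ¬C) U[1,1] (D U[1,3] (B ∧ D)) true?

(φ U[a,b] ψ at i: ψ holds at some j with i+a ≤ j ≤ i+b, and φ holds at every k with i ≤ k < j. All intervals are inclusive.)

Need some j in [1,1] with (D U[1,3] (B ∧ D)), and (A ∧ ¬C) at every k in [0,j-1].
  j=1: (D U[1,3] (B ∧ D)) — fails.
No j in the window works → until fails.

Does not hold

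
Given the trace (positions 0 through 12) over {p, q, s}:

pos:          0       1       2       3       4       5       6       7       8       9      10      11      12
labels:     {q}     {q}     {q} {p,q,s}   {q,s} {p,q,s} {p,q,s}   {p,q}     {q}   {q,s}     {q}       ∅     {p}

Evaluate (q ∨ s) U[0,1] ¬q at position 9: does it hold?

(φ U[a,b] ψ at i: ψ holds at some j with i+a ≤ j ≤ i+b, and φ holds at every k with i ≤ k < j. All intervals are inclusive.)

Does not hold

Need some j in [9,10] with ¬q, and (q ∨ s) at every k in [9,j-1].
  j=9: ¬q false.
  j=10: ¬q false.
No j in the window works → until fails.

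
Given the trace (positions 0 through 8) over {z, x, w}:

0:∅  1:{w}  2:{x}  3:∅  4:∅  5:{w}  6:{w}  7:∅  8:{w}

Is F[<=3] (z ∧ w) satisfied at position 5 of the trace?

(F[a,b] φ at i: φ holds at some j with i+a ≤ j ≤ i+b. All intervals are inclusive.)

Check (z ∧ w) at each j in [5,8]:
  j=5: false
  j=6: false
  j=7: false
  j=8: false
No position in the window satisfies it → formula fails.

Does not hold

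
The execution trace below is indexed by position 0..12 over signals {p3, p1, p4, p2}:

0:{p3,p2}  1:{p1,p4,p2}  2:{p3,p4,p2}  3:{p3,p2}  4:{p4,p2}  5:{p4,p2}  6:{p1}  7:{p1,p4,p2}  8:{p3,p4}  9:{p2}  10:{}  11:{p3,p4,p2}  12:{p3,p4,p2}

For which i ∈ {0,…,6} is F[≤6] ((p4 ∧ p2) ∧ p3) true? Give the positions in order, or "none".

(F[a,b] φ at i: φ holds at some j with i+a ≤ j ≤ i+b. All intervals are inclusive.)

0, 1, 2, 5, 6

Evaluate at each i in [0,6]:
  i=0: ✓ (witness j=2)
  i=1: ✓ (witness j=2)
  i=2: ✓ (witness j=2)
  i=3: ✗ (none in [3,9])
  i=4: ✗ (none in [4,10])
  i=5: ✓ (witness j=11)
  i=6: ✓ (witness j=11)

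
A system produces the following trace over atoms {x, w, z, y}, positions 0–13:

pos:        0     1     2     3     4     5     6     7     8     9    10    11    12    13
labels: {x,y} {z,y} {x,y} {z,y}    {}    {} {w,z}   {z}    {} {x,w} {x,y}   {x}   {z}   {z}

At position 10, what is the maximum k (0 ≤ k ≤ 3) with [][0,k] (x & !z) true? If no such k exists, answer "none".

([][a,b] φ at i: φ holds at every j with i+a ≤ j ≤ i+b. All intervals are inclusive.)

1

(x & !z) must hold from j=10 onward; find where it first fails.
  j=10: holds
  j=11: holds
  j=12: fails
Holds on [10,11], so largest k = 1.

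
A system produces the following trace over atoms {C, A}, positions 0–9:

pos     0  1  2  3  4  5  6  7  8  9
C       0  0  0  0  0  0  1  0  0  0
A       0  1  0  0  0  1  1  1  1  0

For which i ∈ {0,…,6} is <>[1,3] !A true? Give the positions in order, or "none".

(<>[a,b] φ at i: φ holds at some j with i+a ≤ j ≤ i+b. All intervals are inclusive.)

Evaluate at each i in [0,6]:
  i=0: ✓ (witness j=2)
  i=1: ✓ (witness j=2)
  i=2: ✓ (witness j=3)
  i=3: ✓ (witness j=4)
  i=4: ✗ (none in [5,7])
  i=5: ✗ (none in [6,8])
  i=6: ✓ (witness j=9)

0, 1, 2, 3, 6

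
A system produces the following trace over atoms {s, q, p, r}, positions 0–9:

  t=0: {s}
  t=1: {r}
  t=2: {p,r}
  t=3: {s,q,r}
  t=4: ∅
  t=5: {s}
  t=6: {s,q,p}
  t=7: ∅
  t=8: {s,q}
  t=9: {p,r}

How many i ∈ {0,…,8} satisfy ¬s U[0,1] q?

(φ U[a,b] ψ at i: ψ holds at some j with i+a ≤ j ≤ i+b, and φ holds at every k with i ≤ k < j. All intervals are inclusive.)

5

Evaluate at each i in [0,8]:
  i=0: ✗ (no rhs in [0,1])
  i=1: ✗ (no rhs in [1,2])
  i=2: ✓ (rhs at j=3; lhs holds on [2,2])
  i=3: ✓ (rhs at j=3)
  i=4: ✗ (no rhs in [4,5])
  i=5: ✗ (lhs fails at k=5 before rhs at j=6)
  i=6: ✓ (rhs at j=6)
  i=7: ✓ (rhs at j=8; lhs holds on [7,7])
  i=8: ✓ (rhs at j=8)
Positions where it holds: {2, 3, 6, 7, 8} → 5.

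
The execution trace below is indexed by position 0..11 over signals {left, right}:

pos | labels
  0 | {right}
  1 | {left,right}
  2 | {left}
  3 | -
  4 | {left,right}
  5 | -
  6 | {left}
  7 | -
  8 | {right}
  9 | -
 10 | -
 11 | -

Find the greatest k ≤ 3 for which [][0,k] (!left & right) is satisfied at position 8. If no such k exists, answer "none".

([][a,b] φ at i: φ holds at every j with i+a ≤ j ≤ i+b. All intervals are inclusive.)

(!left & right) must hold from j=8 onward; find where it first fails.
  j=8: holds
  j=9: fails
Holds on [8,8], so largest k = 0.

0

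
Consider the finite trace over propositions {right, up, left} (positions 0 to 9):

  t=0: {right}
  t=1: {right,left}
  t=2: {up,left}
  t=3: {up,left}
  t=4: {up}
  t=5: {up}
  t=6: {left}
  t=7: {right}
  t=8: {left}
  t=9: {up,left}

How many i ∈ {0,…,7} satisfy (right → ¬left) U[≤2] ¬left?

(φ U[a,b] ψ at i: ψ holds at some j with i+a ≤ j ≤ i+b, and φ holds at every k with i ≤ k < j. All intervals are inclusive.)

7

Evaluate at each i in [0,7]:
  i=0: ✓ (rhs at j=0)
  i=1: ✗ (no rhs in [1,3])
  i=2: ✓ (rhs at j=4; lhs holds on [2,3])
  i=3: ✓ (rhs at j=4; lhs holds on [3,3])
  i=4: ✓ (rhs at j=4)
  i=5: ✓ (rhs at j=5)
  i=6: ✓ (rhs at j=7; lhs holds on [6,6])
  i=7: ✓ (rhs at j=7)
Positions where it holds: {0, 2, 3, 4, 5, 6, 7} → 7.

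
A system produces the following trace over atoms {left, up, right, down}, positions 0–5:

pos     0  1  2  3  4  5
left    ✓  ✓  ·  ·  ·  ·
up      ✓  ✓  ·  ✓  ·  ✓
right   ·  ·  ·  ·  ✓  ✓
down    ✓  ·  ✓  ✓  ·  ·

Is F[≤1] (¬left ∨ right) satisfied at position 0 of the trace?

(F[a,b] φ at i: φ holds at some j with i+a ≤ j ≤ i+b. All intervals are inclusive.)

No

Check (¬left ∨ right) at each j in [0,1]:
  j=0: false
  j=1: false
No position in the window satisfies it → formula fails.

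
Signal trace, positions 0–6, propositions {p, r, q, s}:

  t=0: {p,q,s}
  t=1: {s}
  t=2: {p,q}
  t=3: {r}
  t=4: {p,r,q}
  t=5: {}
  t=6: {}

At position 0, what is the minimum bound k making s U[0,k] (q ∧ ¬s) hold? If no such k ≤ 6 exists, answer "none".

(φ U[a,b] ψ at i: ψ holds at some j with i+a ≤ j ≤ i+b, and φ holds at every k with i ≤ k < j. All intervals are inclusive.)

Need earliest j ≥ 0 with (q ∧ ¬s), and s at every k in [0,j-1].
  j=0: rhs fails.
  j=1: rhs fails.
  j=2: rhs holds; lhs holds on [0,1]. k = 2.

2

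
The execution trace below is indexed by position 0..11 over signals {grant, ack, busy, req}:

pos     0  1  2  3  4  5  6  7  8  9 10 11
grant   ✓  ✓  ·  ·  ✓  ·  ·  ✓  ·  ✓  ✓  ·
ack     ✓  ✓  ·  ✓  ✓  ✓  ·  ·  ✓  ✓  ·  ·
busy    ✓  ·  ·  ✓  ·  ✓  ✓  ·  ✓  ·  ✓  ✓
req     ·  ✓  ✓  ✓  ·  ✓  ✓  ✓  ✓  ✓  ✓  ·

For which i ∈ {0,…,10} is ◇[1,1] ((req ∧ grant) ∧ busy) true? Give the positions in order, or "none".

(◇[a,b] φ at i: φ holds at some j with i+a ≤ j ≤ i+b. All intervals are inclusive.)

9

Evaluate at each i in [0,10]:
  i=0: ✗ (none in [1,1])
  i=1: ✗ (none in [2,2])
  i=2: ✗ (none in [3,3])
  i=3: ✗ (none in [4,4])
  i=4: ✗ (none in [5,5])
  i=5: ✗ (none in [6,6])
  i=6: ✗ (none in [7,7])
  i=7: ✗ (none in [8,8])
  i=8: ✗ (none in [9,9])
  i=9: ✓ (witness j=10)
  i=10: ✗ (none in [11,11])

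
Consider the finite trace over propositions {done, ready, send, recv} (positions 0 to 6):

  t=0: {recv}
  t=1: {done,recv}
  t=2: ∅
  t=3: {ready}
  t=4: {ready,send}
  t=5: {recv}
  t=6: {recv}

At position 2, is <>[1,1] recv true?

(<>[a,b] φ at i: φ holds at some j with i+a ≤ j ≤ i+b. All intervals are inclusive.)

No

Check recv at each j in [3,3]:
  j=3: false
No position in the window satisfies it → formula fails.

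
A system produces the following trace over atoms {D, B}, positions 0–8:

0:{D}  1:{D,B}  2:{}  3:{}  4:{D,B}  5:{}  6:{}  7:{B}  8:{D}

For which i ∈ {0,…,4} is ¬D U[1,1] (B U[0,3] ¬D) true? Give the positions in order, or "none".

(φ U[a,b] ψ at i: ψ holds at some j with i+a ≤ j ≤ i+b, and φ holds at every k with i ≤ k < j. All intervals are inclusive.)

2, 3

Evaluate at each i in [0,4]:
  i=0: ✗ (lhs fails at k=0 before rhs at j=1)
  i=1: ✗ (lhs fails at k=1 before rhs at j=2)
  i=2: ✓ (rhs at j=3; lhs holds on [2,2])
  i=3: ✓ (rhs at j=4; lhs holds on [3,3])
  i=4: ✗ (lhs fails at k=4 before rhs at j=5)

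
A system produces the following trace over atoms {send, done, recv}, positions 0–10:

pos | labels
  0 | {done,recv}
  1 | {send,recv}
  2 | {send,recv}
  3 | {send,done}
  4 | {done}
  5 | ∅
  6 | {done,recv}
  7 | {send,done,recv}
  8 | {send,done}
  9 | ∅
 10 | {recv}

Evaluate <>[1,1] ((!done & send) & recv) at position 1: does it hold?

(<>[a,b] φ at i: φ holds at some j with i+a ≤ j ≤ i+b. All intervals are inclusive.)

Check ((!done & send) & recv) at each j in [2,2]:
  j=2: true
Found at j=2 → formula holds.

Yes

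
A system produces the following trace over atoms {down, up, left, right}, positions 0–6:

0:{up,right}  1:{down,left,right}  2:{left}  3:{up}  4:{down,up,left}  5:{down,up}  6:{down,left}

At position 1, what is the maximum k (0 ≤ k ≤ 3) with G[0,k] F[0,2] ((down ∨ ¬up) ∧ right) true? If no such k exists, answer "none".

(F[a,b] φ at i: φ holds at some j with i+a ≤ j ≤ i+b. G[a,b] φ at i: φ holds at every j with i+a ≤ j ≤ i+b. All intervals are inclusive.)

F[0,2] ((down ∨ ¬up) ∧ right) must hold from j=1 onward; find where it first fails.
  j=1: holds
  j=2: fails
Holds on [1,1], so largest k = 0.

0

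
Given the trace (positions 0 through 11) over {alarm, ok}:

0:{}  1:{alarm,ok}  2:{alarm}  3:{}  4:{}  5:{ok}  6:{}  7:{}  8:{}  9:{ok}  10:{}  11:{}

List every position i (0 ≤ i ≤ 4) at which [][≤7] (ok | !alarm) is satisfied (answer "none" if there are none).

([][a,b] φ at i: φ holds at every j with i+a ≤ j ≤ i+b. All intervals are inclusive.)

3, 4

Evaluate at each i in [0,4]:
  i=0: ✗ (fails at j=2)
  i=1: ✗ (fails at j=2)
  i=2: ✗ (fails at j=2)
  i=3: ✓ (all of [3,10])
  i=4: ✓ (all of [4,11])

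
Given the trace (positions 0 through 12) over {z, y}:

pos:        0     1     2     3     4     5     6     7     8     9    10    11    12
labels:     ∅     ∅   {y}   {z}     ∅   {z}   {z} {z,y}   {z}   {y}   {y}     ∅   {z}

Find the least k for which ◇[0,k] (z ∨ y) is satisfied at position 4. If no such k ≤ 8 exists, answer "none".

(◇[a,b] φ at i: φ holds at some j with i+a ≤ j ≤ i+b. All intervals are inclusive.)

Scan j = 4,5,… for (z ∨ y):
  j=4: fails
  j=5: holds
First hit at j=5, so smallest k = 5-4 = 1.

1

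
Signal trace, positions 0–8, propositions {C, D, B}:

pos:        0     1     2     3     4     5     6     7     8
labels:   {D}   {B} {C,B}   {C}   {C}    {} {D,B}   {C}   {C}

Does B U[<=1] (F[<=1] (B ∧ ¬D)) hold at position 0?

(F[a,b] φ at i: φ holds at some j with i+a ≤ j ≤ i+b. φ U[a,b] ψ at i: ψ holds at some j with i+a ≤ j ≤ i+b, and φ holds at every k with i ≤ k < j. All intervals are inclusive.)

Yes

Need some j in [0,1] with F[<=1] (B ∧ ¬D), and B at every k in [0,j-1].
  j=0: F[<=1] (B ∧ ¬D) holds; no prefix to check → satisfied.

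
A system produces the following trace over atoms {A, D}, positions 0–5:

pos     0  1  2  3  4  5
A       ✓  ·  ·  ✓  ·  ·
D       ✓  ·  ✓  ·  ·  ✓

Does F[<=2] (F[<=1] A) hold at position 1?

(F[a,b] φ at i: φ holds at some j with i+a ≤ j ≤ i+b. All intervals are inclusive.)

Check F[<=1] A at each j in [1,3]:
  j=1: fails (none in [1,2])
  j=2: holds (witness at 3)
  j=3: holds (witness at 3)
Found at j=2 → formula holds.

Yes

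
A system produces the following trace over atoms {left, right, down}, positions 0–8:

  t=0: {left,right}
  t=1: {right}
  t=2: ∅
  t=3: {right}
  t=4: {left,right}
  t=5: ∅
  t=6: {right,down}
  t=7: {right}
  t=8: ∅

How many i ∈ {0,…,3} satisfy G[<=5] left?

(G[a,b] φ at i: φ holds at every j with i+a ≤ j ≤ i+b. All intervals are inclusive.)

Evaluate at each i in [0,3]:
  i=0: ✗ (fails at j=1)
  i=1: ✗ (fails at j=1)
  i=2: ✗ (fails at j=2)
  i=3: ✗ (fails at j=3)
Positions where it holds: {} → 0.

0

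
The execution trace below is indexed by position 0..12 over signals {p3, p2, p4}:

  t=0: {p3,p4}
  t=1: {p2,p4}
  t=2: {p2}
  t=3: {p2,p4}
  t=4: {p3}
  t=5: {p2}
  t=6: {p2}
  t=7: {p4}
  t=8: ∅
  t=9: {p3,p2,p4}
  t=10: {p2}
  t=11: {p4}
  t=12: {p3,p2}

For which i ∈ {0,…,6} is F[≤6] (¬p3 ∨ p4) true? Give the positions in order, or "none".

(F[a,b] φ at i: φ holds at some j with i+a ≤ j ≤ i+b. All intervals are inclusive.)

0, 1, 2, 3, 4, 5, 6

Evaluate at each i in [0,6]:
  i=0: ✓ (witness j=0)
  i=1: ✓ (witness j=1)
  i=2: ✓ (witness j=2)
  i=3: ✓ (witness j=3)
  i=4: ✓ (witness j=5)
  i=5: ✓ (witness j=5)
  i=6: ✓ (witness j=6)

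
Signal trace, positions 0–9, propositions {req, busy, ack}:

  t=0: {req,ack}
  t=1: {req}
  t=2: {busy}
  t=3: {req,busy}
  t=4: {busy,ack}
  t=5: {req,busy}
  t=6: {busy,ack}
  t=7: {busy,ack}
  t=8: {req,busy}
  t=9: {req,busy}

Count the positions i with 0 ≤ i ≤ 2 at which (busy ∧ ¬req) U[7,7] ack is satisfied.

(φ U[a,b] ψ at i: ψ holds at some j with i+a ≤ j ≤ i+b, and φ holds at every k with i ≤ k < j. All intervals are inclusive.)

Evaluate at each i in [0,2]:
  i=0: ✗ (lhs fails at k=0 before rhs at j=7)
  i=1: ✗ (no rhs in [8,8])
  i=2: ✗ (no rhs in [9,9])
Positions where it holds: {} → 0.

0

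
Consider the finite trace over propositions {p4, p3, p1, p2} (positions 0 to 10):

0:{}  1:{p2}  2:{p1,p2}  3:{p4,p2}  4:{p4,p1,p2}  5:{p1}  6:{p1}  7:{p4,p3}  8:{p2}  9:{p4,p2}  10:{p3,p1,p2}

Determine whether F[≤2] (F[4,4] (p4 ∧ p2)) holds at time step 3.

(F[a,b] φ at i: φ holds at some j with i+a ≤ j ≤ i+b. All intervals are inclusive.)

Check F[4,4] (p4 ∧ p2) at each j in [3,5]:
  j=3: fails (none in [7,7])
  j=4: fails (none in [8,8])
  j=5: holds (witness at 9)
Found at j=5 → formula holds.

Yes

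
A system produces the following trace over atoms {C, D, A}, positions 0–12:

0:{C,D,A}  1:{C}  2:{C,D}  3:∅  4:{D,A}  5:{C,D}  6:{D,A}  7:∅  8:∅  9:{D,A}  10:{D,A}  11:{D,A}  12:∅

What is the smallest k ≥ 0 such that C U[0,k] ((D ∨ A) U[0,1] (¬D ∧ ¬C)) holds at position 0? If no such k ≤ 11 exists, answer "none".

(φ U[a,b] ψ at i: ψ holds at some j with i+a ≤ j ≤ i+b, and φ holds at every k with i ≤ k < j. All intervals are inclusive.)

2

Need earliest j ≥ 0 with ((D ∨ A) U[0,1] (¬D ∧ ¬C)), and C at every k in [0,j-1].
  j=0: rhs fails.
  j=1: rhs fails.
  j=2: rhs holds; lhs holds on [0,1]. k = 2.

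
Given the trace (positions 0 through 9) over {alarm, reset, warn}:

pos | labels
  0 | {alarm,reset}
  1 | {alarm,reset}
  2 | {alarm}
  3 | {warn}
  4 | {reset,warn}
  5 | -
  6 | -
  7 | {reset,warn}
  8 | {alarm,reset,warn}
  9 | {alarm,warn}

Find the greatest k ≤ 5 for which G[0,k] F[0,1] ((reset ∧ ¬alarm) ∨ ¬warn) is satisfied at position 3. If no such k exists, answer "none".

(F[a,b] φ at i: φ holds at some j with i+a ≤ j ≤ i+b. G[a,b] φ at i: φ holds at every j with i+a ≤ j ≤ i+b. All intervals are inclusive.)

F[0,1] ((reset ∧ ¬alarm) ∨ ¬warn) must hold from j=3 onward; find where it first fails.
  j=3: holds
  j=4: holds
  j=5: holds
  j=6: holds
  j=7: holds
  j=8: fails
Holds on [3,7], so largest k = 4.

4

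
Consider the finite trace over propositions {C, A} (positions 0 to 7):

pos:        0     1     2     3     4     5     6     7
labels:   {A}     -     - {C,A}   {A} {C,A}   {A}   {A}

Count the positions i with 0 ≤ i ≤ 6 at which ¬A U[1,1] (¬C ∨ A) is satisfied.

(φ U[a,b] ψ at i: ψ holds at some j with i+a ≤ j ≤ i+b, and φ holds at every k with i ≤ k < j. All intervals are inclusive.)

Evaluate at each i in [0,6]:
  i=0: ✗ (lhs fails at k=0 before rhs at j=1)
  i=1: ✓ (rhs at j=2; lhs holds on [1,1])
  i=2: ✓ (rhs at j=3; lhs holds on [2,2])
  i=3: ✗ (lhs fails at k=3 before rhs at j=4)
  i=4: ✗ (lhs fails at k=4 before rhs at j=5)
  i=5: ✗ (lhs fails at k=5 before rhs at j=6)
  i=6: ✗ (lhs fails at k=6 before rhs at j=7)
Positions where it holds: {1, 2} → 2.

2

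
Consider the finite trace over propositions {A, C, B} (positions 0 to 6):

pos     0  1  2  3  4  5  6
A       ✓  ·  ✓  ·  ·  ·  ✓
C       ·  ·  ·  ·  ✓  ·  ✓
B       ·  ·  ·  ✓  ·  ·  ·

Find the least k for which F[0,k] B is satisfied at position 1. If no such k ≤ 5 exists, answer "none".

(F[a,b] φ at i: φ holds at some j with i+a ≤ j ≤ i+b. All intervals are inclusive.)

Scan j = 1,2,… for B:
  j=1: fails
  j=2: fails
  j=3: holds
First hit at j=3, so smallest k = 3-1 = 2.

2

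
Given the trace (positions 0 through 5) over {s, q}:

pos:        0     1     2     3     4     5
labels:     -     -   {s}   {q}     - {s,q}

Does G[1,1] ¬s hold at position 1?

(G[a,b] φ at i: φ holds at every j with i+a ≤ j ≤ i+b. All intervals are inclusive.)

Check ¬s at every j in [2,2]:
  j=2: false
Fails at j=2 → formula fails.

False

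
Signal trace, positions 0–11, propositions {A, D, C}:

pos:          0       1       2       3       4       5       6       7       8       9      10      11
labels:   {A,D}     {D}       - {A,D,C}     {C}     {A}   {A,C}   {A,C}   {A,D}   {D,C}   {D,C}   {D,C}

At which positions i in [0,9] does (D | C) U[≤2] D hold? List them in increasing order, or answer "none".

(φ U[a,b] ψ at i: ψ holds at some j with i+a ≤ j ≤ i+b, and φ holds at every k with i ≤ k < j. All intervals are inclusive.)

0, 1, 3, 6, 7, 8, 9

Evaluate at each i in [0,9]:
  i=0: ✓ (rhs at j=0)
  i=1: ✓ (rhs at j=1)
  i=2: ✗ (lhs fails at k=2 before rhs at j=3)
  i=3: ✓ (rhs at j=3)
  i=4: ✗ (no rhs in [4,6])
  i=5: ✗ (no rhs in [5,7])
  i=6: ✓ (rhs at j=8; lhs holds on [6,7])
  i=7: ✓ (rhs at j=8; lhs holds on [7,7])
  i=8: ✓ (rhs at j=8)
  i=9: ✓ (rhs at j=9)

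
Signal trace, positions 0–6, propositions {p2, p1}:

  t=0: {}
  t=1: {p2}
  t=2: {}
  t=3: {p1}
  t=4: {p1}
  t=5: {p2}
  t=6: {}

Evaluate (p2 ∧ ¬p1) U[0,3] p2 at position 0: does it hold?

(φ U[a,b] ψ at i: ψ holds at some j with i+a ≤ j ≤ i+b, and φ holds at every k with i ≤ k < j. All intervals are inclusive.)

Need some j in [0,3] with p2, and (p2 ∧ ¬p1) at every k in [0,j-1].
  j=0: p2 false.
  j=1: p2 holds, but (p2 ∧ ¬p1) fails at k=0 → not this j.
  j=2: p2 false.
  j=3: p2 false.
No j in the window works → until fails.

Does not hold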